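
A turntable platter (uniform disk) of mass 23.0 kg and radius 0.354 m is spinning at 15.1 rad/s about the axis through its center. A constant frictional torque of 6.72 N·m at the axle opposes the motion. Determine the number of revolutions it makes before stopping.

I = ½MR² = (1/2)(23.0)(0.354)² = 1.441 kg·m².
The net torque has magnitude 6.72 N·m, opposing ω.
|α| = τ/I = 6.720/1.441 = 4.663 rad/s² (deceleration).
ω² = ω₀² − 2|α|θ with ω = 0 ⇒ θ = ω₀²/(2|α|) = 24.45 rad = 3.891 rev.

≈ 3.89 revolutions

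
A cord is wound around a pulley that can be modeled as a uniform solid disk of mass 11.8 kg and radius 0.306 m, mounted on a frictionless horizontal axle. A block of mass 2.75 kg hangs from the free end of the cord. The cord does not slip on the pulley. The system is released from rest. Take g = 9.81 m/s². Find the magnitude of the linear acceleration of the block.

a ≈ 3.12 m/s²

I = ½MR² = (1/2)(11.8)(0.306)² = 0.5525 kg·m².
Block: mg − T = ma. Pulley: TR = Iα. No-slip: a = αR, so T = (I/R²)a = 5.900·a.
Then mg = (m + 5.900)a, so a = (2.75)(9.81)/(2.75 + 5.900) = 3.119 m/s².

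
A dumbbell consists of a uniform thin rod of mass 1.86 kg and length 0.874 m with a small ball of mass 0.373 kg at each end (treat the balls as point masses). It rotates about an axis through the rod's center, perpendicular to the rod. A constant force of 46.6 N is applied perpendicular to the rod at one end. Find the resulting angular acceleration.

I_rod = (1/12)ML² = (1/12)(1.86)(0.874)² = 0.1184 kg·m².
I_balls = 2·m·(L/2)² = 2(0.373)(0.4370)² = 0.1425 kg·m².
Total I = 0.2609 kg·m².
τ = F·(L/2) = (46.6)(0.437) = 20.36 N·m.
α = τ/I = 20.36/0.2609 = 78.06 rad/s².

α ≈ 78.1 rad/s²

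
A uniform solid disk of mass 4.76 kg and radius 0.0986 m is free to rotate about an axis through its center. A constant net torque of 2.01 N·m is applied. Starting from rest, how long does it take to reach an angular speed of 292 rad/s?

I = ½MR² = (1/2)(4.76)(0.0986)² = 0.02314 kg·m².
α = τ/I = 2.01/0.02314 = 86.87 rad/s².
ω = αt ⇒ t = ω/α = 292/86.87 = 3.361 s.

t ≈ 3.36 s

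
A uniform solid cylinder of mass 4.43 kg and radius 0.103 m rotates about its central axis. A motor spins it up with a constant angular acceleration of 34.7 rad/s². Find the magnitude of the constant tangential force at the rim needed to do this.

I = ½MR² = (1/2)(4.43)(0.103)² = 0.02350 kg·m².
The required torque is τ = Iα = (0.02350)(34.70) = 0.8154 N·m.
A tangential force at the rim gives τ = FR, so F = τ/R = 0.8154/0.103 = 7.917 N.

F ≈ 7.92 N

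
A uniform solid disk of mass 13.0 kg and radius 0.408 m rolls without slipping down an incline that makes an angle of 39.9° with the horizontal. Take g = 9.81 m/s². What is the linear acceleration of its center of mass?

a ≈ 4.20 m/s²

Translation along the incline: Mg sinθ − f = Ma.
Rotation about the center: fR = Iα with I = ½MR². No-slip gives a = αR, so f = (I/R²)a = (1/2)M a.
Substituting: Mg sinθ = (1 + 0.5000)Ma, so a = g sinθ/(1 + 0.5000) = (9.81) sin 39.9° / 1.500 = 4.195 m/s².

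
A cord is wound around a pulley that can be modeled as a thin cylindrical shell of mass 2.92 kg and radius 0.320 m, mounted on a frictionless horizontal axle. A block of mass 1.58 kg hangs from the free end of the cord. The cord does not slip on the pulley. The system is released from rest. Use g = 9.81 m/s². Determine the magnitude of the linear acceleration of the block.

I = MR² = (2.92)(0.320)² = 0.2990 kg·m².
Block: mg − T = ma. Pulley: TR = Iα. No-slip: a = αR, so T = (I/R²)a = 2.920·a.
Then mg = (m + 2.920)a, so a = (1.58)(9.81)/(1.58 + 2.920) = 3.444 m/s².

a ≈ 3.44 m/s²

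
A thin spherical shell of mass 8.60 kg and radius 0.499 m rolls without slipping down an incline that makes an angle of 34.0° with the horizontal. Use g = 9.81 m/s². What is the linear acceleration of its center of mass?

a ≈ 3.29 m/s²

Translation along the incline: Mg sinθ − f = Ma.
Rotation about the center: fR = Iα with I = (2/3)MR². No-slip gives a = αR, so f = (I/R²)a = (2/3)M a.
Substituting: Mg sinθ = (1 + 0.6667)Ma, so a = g sinθ/(1 + 0.6667) = (9.81) sin 34.0° / 1.667 = 3.291 m/s².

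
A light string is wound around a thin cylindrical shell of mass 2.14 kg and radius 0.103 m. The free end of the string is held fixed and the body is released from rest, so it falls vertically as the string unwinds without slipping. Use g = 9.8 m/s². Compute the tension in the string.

T ≈ 10.5 N

Translation: Mg − T = Ma. Rotation about the center: TR = Iα with I = MR².
With a = αR: T = (I/R²)a = M a, so Mg = (1 + 1.000)Ma.
a = g/(1 + 1.000) = 9.8/2.000 = 4.900 m/s².
T = 1.000·M·a = (1.000)(2.14)(4.900) = 10.49 N.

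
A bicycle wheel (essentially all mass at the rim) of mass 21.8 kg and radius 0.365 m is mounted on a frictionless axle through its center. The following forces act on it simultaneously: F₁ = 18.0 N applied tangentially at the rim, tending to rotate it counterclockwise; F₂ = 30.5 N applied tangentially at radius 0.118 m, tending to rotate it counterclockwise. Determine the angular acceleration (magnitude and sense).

α ≈ 3.50 rad/s², counterclockwise

I = MR² = (21.8)(0.365)² = 2.904 kg·m².
Taking counterclockwise as positive: τ₁ = +(18.0)(0.365) = +6.570 N·m; τ₂ = +(30.5)(0.118) = +3.599 N·m.
Net torque τ = 10.17 N·m.
α = τ/I = 10.17/2.904 = 3.501 rad/s².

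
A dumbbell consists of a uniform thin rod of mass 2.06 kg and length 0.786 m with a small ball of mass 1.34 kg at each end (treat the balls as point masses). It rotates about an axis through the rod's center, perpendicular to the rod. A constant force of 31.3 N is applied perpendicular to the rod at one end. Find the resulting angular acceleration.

α ≈ 23.7 rad/s²

I_rod = (1/12)ML² = (1/12)(2.06)(0.786)² = 0.1061 kg·m².
I_balls = 2·m·(L/2)² = 2(1.34)(0.3930)² = 0.4139 kg·m².
Total I = 0.5200 kg·m².
τ = F·(L/2) = (31.3)(0.393) = 12.30 N·m.
α = τ/I = 12.30/0.5200 = 23.66 rad/s².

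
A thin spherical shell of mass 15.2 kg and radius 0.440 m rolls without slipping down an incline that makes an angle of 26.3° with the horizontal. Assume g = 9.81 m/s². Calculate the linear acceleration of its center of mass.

Translation along the incline: Mg sinθ − f = Ma.
Rotation about the center: fR = Iα with I = (2/3)MR². No-slip gives a = αR, so f = (I/R²)a = (2/3)M a.
Substituting: Mg sinθ = (1 + 0.6667)Ma, so a = g sinθ/(1 + 0.6667) = (9.81) sin 26.3° / 1.667 = 2.608 m/s².

a ≈ 2.61 m/s²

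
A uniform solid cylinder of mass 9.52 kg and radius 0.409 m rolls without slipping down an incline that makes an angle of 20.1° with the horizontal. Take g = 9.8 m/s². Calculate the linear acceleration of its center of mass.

a ≈ 2.25 m/s²

Translation along the incline: Mg sinθ − f = Ma.
Rotation about the center: fR = Iα with I = ½MR². No-slip gives a = αR, so f = (I/R²)a = (1/2)M a.
Substituting: Mg sinθ = (1 + 0.5000)Ma, so a = g sinθ/(1 + 0.5000) = (9.8) sin 20.1° / 1.500 = 2.245 m/s².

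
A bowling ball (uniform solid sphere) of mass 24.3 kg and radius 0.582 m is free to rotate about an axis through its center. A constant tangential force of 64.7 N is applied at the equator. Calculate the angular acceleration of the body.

α ≈ 11.4 rad/s²

I = (2/5)MR² = (2/5)(24.3)(0.582)² = 3.292 kg·m².
τ = F R = (64.7)(0.582) = 37.66 N·m.
From τ = Iα: α = 37.66/3.292 = 11.44 rad/s².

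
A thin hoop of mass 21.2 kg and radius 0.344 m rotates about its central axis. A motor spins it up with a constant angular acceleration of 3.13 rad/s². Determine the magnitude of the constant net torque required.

I = MR² = (21.2)(0.344)² = 2.509 kg·m².
τ = Iα = (2.509)(3.130) = 7.852 N·m.

τ ≈ 7.85 N·m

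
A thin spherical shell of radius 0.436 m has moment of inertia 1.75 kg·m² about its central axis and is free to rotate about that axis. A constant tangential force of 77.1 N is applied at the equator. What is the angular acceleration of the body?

τ = F R = (77.1)(0.436) = 33.62 N·m.
From τ = Iα: α = 33.62/1.750 = 19.21 rad/s².

α ≈ 19.2 rad/s²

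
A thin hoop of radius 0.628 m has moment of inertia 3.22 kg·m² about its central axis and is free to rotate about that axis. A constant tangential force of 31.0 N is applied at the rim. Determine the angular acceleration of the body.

τ = F R = (31.0)(0.628) = 19.47 N·m.
Newton's second law for rotation, τ = Iα, gives α = τ/I = 19.47/3.220 = 6.046 rad/s².

α ≈ 6.05 rad/s²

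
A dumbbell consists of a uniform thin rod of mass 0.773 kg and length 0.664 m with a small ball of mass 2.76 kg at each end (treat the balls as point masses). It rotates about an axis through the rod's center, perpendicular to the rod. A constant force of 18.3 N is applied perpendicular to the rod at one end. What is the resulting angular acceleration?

I_rod = (1/12)ML² = (1/12)(0.773)(0.664)² = 0.02840 kg·m².
I_balls = 2·m·(L/2)² = 2(2.76)(0.3320)² = 0.6084 kg·m².
Total I = 0.6368 kg·m².
τ = F·(L/2) = (18.3)(0.332) = 6.076 N·m.
α = τ/I = 6.076/0.6368 = 9.540 rad/s².

α ≈ 9.54 rad/s²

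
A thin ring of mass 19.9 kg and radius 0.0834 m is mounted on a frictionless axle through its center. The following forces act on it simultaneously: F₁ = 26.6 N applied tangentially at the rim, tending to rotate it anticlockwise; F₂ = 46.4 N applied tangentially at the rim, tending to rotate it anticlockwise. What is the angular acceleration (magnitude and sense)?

I = MR² = (19.9)(0.0834)² = 0.1384 kg·m².
Taking anticlockwise as positive: τ₁ = +(26.6)(0.0834) = +2.218 N·m; τ₂ = +(46.4)(0.0834) = +3.870 N·m.
Net torque τ = 6.088 N·m.
α = τ/I = 6.088/0.1384 = 43.98 rad/s².

α ≈ 44.0 rad/s², anticlockwise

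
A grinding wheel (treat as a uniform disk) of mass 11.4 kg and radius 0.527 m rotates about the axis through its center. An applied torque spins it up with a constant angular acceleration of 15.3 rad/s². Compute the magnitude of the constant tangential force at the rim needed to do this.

F ≈ 46.0 N

I = ½MR² = (1/2)(11.4)(0.527)² = 1.583 kg·m².
The required torque is τ = Iα = (1.583)(15.30) = 24.22 N·m.
A tangential force at the rim gives τ = FR, so F = τ/R = 24.22/0.527 = 45.96 N.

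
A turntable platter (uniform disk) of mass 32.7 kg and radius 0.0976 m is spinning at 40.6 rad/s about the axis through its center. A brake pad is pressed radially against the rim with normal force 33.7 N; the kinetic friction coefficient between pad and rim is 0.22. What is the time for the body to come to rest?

t ≈ 8.74 s

I = ½MR² = (1/2)(32.7)(0.0976)² = 0.1557 kg·m².
Friction force f = μN = (0.22)(33.7) = 7.414 N at the rim; torque magnitude τ = fR = 0.7236 N·m, opposing ω.
|α| = τ/I = 0.7236/0.1557 = 4.646 rad/s² (deceleration).
0 = ω₀ − |α|t ⇒ t = ω₀/|α| = 40.6/4.646 = 8.739 s.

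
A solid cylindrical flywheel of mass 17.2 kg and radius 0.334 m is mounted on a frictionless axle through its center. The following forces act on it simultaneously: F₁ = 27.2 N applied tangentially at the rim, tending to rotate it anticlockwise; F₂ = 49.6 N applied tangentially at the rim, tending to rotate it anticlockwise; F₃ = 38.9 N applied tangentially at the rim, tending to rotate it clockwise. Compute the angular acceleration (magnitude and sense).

I = ½MR² = (1/2)(17.2)(0.334)² = 0.9594 kg·m².
Taking anticlockwise as positive: τ₁ = +(27.2)(0.334) = +9.085 N·m; τ₂ = +(49.6)(0.334) = +16.57 N·m; τ₃ = −(38.9)(0.334) = −12.99 N·m.
Net torque τ = 12.66 N·m.
α = τ/I = 12.66/0.9594 = 13.19 rad/s².

α ≈ 13.2 rad/s², anticlockwise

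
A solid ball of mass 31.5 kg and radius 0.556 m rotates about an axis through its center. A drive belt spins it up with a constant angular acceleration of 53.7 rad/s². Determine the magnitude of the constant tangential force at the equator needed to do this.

I = (2/5)MR² = (2/5)(31.5)(0.556)² = 3.895 kg·m².
The required torque is τ = Iα = (3.895)(53.70) = 209.2 N·m.
A tangential force at the equator gives τ = FR, so F = τ/R = 209.2/0.556 = 376.2 N.

F ≈ 376 N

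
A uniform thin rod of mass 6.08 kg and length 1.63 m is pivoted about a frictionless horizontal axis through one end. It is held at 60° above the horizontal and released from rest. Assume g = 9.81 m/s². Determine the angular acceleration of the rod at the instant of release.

About the pivot, I = (1/3)ML² = (1/3)(6.08)(1.63)² = 5.385 kg·m².
The weight acts at the center, a distance L/2 = 0.8150 m from the pivot; τ = Mg(L/2) cos 60° = 24.31 N·m.
α = τ/I = 24.31/5.385 = 4.514 rad/s².

α ≈ 4.51 rad/s²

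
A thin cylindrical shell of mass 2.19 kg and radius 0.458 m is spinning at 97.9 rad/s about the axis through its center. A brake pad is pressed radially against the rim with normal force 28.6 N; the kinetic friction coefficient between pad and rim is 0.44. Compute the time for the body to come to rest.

t ≈ 7.80 s

I = MR² = (2.19)(0.458)² = 0.4594 kg·m².
Friction force f = μN = (0.44)(28.6) = 12.58 N at the rim; torque magnitude τ = fR = 5.763 N·m, opposing ω.
|α| = τ/I = 5.763/0.4594 = 12.55 rad/s² (deceleration).
0 = ω₀ − |α|t ⇒ t = ω₀/|α| = 97.9/12.55 = 7.803 s.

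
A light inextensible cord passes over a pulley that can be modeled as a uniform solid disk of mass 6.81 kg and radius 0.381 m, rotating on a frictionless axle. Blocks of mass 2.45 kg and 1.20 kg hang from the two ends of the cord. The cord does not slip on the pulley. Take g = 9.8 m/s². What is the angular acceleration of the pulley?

I = ½MR² = (1/2)(6.81)(0.381)² = 0.4943 kg·m².
Heavier block: m₁g − T₁ = m₁a. Lighter block: T₂ − m₂g = m₂a.
Pulley: (T₁ − T₂)R = Iα = I(a/R), so T₁ − T₂ = (I/R²)a = (1/2)M_p a = 3.405·a.
Adding the three: (m₁ − m₂)g = (m₁ + m₂ + 3.405)a, so a = (2.45 − 1.20)(9.8)/(2.45 + 1.20 + 3.405) = 1.736 m/s².
α = a/R = 1.736/0.381 = 4.557 rad/s².

α ≈ 4.56 rad/s²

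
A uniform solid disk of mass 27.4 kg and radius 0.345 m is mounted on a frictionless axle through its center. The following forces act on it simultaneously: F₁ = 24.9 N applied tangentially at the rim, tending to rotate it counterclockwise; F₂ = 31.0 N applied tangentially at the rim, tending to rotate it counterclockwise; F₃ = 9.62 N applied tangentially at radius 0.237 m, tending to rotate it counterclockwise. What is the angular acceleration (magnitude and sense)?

α ≈ 13.2 rad/s², counterclockwise

I = ½MR² = (1/2)(27.4)(0.345)² = 1.631 kg·m².
Taking counterclockwise as positive: τ₁ = +(24.9)(0.345) = +8.590 N·m; τ₂ = +(31.0)(0.345) = +10.69 N·m; τ₃ = +(9.62)(0.237) = +2.280 N·m.
Net torque τ = 21.57 N·m.
α = τ/I = 21.57/1.631 = 13.23 rad/s².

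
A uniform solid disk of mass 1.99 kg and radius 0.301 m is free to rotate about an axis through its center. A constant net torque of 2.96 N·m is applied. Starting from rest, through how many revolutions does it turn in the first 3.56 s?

≈ 33.1 revolutions

I = ½MR² = (1/2)(1.99)(0.301)² = 0.09015 kg·m².
α = τ/I = 2.96/0.09015 = 32.83 rad/s².
θ = ½αt² = ½(32.83)(3.56)² = 208.1 rad.
Revolutions = θ/(2π) = 33.12.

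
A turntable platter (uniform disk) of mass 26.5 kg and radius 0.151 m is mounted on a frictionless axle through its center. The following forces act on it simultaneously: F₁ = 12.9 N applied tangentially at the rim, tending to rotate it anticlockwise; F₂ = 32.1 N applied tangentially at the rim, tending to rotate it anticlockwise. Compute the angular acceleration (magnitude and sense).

I = ½MR² = (1/2)(26.5)(0.151)² = 0.3021 kg·m².
Taking anticlockwise as positive: τ₁ = +(12.9)(0.151) = +1.948 N·m; τ₂ = +(32.1)(0.151) = +4.847 N·m.
Net torque τ = 6.795 N·m.
α = τ/I = 6.795/0.3021 = 22.49 rad/s².

α ≈ 22.5 rad/s², anticlockwise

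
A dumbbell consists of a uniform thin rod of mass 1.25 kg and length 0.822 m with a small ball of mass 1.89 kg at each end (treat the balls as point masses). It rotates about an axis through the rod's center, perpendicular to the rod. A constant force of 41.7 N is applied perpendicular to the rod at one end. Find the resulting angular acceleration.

α ≈ 24.2 rad/s²

I_rod = (1/12)ML² = (1/12)(1.25)(0.822)² = 0.07038 kg·m².
I_balls = 2·m·(L/2)² = 2(1.89)(0.4110)² = 0.6385 kg·m².
Total I = 0.7089 kg·m².
τ = F·(L/2) = (41.7)(0.411) = 17.14 N·m.
α = τ/I = 17.14/0.7089 = 24.18 rad/s².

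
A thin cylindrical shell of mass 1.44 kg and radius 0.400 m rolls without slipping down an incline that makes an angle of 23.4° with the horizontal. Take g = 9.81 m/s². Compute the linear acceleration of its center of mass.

a ≈ 1.95 m/s²

Translation along the incline: Mg sinθ − f = Ma.
Rotation about the center: fR = Iα with I = MR². No-slip gives a = αR, so f = (I/R²)a = M a.
Substituting: Mg sinθ = (1 + 1.000)Ma, so a = g sinθ/(1 + 1.000) = (9.81) sin 23.4° / 2.000 = 1.948 m/s².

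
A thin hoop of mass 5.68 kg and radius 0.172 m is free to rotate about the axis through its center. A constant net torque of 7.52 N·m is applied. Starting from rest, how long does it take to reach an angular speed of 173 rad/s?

I = MR² = (5.68)(0.172)² = 0.1680 kg·m².
α = τ/I = 7.52/0.1680 = 44.75 rad/s².
ω = αt ⇒ t = ω/α = 173/44.75 = 3.866 s.

t ≈ 3.87 s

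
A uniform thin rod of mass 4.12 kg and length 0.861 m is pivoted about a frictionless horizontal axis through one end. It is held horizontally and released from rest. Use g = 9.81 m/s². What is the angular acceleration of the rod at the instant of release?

About the pivot, I = (1/3)ML² = (1/3)(4.12)(0.861)² = 1.018 kg·m².
The weight acts at the center, a distance L/2 = 0.4305 m from the pivot; τ = Mg(L/2) = 17.40 N·m.
α = τ/I = 17.40/1.018 = 17.09 rad/s².

α ≈ 17.1 rad/s²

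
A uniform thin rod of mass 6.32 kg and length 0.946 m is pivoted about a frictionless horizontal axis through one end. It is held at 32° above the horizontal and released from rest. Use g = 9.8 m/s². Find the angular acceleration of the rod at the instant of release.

α ≈ 13.2 rad/s²

About the pivot, I = (1/3)ML² = (1/3)(6.32)(0.946)² = 1.885 kg·m².
The weight acts at the center, a distance L/2 = 0.4730 m from the pivot; τ = Mg(L/2) cos 32° = 24.84 N·m.
α = τ/I = 24.84/1.885 = 13.18 rad/s².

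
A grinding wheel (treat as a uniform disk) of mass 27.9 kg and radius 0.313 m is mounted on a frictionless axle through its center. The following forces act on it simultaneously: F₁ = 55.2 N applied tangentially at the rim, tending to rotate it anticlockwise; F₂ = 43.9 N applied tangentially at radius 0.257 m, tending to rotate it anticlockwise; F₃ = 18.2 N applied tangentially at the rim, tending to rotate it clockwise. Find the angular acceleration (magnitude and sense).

I = ½MR² = (1/2)(27.9)(0.313)² = 1.367 kg·m².
Taking anticlockwise as positive: τ₁ = +(55.2)(0.313) = +17.28 N·m; τ₂ = +(43.9)(0.257) = +11.28 N·m; τ₃ = −(18.2)(0.313) = −5.697 N·m.
Net torque τ = 22.86 N·m.
α = τ/I = 22.86/1.367 = 16.73 rad/s².

α ≈ 16.7 rad/s², anticlockwise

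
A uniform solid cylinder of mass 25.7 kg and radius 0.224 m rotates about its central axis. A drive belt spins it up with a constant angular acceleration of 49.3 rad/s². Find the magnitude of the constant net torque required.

τ ≈ 31.8 N·m

I = ½MR² = (1/2)(25.7)(0.224)² = 0.6448 kg·m².
τ = Iα = (0.6448)(49.30) = 31.79 N·m.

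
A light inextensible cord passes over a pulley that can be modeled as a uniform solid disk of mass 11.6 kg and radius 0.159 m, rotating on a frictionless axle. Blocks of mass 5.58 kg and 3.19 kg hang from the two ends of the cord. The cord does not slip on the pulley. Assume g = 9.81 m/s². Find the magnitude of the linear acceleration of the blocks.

a ≈ 1.61 m/s²

I = ½MR² = (1/2)(11.6)(0.159)² = 0.1466 kg·m².
Heavier block: m₁g − T₁ = m₁a. Lighter block: T₂ − m₂g = m₂a.
Pulley: (T₁ − T₂)R = Iα = I(a/R), so T₁ − T₂ = (I/R²)a = (1/2)M_p a = 5.800·a.
Adding the three: (m₁ − m₂)g = (m₁ + m₂ + 5.800)a, so a = (5.58 − 3.19)(9.81)/(5.58 + 3.19 + 5.800) = 1.609 m/s².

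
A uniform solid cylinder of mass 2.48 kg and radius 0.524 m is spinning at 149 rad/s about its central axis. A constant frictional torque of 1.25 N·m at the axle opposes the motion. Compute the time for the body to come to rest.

t ≈ 40.6 s

I = ½MR² = (1/2)(2.48)(0.524)² = 0.3405 kg·m².
The net torque has magnitude 1.25 N·m, opposing ω.
|α| = τ/I = 1.250/0.3405 = 3.671 rad/s² (deceleration).
0 = ω₀ − |α|t ⇒ t = ω₀/|α| = 149/3.671 = 40.58 s.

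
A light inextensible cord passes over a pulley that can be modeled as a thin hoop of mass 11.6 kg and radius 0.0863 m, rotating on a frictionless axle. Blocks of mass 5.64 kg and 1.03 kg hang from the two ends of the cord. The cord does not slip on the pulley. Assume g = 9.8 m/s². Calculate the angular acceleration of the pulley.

I = MR² = (11.6)(0.0863)² = 0.08639 kg·m².
Heavier block: m₁g − T₁ = m₁a. Lighter block: T₂ − m₂g = m₂a.
Pulley: (T₁ − T₂)R = Iα = I(a/R), so T₁ − T₂ = (I/R²)a = 1·M_p a = 11.60·a.
Adding the three: (m₁ − m₂)g = (m₁ + m₂ + 11.60)a, so a = (5.64 − 1.03)(9.8)/(5.64 + 1.03 + 11.60) = 2.473 m/s².
α = a/R = 2.473/0.0863 = 28.65 rad/s².

α ≈ 28.7 rad/s²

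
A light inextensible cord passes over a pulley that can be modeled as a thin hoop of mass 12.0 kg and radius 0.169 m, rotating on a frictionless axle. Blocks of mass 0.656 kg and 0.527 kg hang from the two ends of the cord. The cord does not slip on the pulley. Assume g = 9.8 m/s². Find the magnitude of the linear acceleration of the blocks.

I = MR² = (12.0)(0.169)² = 0.3427 kg·m².
Heavier block: m₁g − T₁ = m₁a. Lighter block: T₂ − m₂g = m₂a.
Pulley: (T₁ − T₂)R = Iα = I(a/R), so T₁ − T₂ = (I/R²)a = 1·M_p a = 12.00·a.
Adding the three: (m₁ − m₂)g = (m₁ + m₂ + 12.00)a, so a = (0.656 − 0.527)(9.8)/(0.656 + 0.527 + 12.00) = 0.09590 m/s².

a ≈ 0.0959 m/s²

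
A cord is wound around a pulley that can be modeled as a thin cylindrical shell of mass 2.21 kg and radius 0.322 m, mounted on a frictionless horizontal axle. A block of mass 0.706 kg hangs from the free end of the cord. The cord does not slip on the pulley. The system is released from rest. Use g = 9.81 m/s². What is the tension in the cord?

T ≈ 5.25 N

I = MR² = (2.21)(0.322)² = 0.2291 kg·m².
Block: mg − T = ma. Pulley: TR = Iα. No-slip: a = αR, so T = (I/R²)a = 2.210·a.
Then mg = (m + 2.210)a, so a = (0.706)(9.81)/(0.706 + 2.210) = 2.375 m/s².
T = 2.210·a = 5.249 N.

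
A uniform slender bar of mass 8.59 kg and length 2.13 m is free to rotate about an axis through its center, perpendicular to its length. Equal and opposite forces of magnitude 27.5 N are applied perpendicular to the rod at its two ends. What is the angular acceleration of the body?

α ≈ 18.0 rad/s²

I = (1/12)ML² = (1/12)(8.59)(2.13)² = 3.248 kg·m².
The couple gives τ = F·(L/2) + F·(L/2) = F L = (27.5)(2.13) = 58.57 N·m.
Newton's second law for rotation, τ = Iα, gives α = τ/I = 58.57/3.248 = 18.04 rad/s².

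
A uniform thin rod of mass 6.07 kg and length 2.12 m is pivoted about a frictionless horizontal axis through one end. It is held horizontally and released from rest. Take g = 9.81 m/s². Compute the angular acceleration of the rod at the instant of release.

α ≈ 6.94 rad/s²

About the pivot, I = (1/3)ML² = (1/3)(6.07)(2.12)² = 9.094 kg·m².
The weight acts at the center, a distance L/2 = 1.060 m from the pivot; τ = Mg(L/2) = 63.12 N·m.
α = τ/I = 63.12/9.094 = 6.941 rad/s².
(Equivalently α = (3g/(2L)) = 6.941 rad/s².)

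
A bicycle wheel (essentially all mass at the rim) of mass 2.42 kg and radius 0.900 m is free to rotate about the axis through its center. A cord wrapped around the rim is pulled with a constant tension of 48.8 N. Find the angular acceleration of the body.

I = MR² = (2.42)(0.900)² = 1.960 kg·m².
τ = F R = (48.8)(0.900) = 43.92 N·m.
Newton's second law for rotation, τ = Iα, gives α = τ/I = 43.92/1.960 = 22.41 rad/s².

α ≈ 22.4 rad/s²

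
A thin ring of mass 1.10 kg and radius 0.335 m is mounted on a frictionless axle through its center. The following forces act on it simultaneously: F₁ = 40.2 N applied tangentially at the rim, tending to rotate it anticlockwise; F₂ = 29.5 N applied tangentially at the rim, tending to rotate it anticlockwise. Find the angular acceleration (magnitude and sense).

α ≈ 189 rad/s², anticlockwise

I = MR² = (1.10)(0.335)² = 0.1234 kg·m².
Taking anticlockwise as positive: τ₁ = +(40.2)(0.335) = +13.47 N·m; τ₂ = +(29.5)(0.335) = +9.883 N·m.
Net torque τ = 23.35 N·m.
α = τ/I = 23.35/0.1234 = 189.1 rad/s².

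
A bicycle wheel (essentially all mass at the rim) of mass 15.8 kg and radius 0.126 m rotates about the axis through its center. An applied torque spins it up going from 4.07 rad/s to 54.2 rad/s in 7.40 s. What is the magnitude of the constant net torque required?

τ ≈ 1.70 N·m

I = MR² = (15.8)(0.126)² = 0.2508 kg·m².
α = Δω/Δt = (54.2 − 4.07)/7.40 = 6.774 rad/s².
τ = Iα = (0.2508)(6.774) = 1.699 N·m.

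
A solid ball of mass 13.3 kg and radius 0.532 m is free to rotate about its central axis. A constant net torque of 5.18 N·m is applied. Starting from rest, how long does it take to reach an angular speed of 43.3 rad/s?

I = (2/5)MR² = (2/5)(13.3)(0.532)² = 1.506 kg·m².
α = τ/I = 5.18/1.506 = 3.440 rad/s².
ω = αt ⇒ t = ω/α = 43.3/3.440 = 12.59 s.

t ≈ 12.6 s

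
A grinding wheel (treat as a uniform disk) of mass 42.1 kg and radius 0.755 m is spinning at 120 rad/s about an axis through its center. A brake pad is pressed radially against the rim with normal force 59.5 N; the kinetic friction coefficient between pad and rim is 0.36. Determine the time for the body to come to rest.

t ≈ 89.0 s

I = ½MR² = (1/2)(42.1)(0.755)² = 12.00 kg·m².
Friction force f = μN = (0.36)(59.5) = 21.42 N at the rim; torque magnitude τ = fR = 16.17 N·m, opposing ω.
|α| = τ/I = 16.17/12.00 = 1.348 rad/s² (deceleration).
0 = ω₀ − |α|t ⇒ t = ω₀/|α| = 120/1.348 = 89.04 s.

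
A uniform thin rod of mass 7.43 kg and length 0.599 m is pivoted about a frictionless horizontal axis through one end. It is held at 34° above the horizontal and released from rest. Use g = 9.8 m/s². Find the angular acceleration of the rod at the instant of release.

About the pivot, I = (1/3)ML² = (1/3)(7.43)(0.599)² = 0.8886 kg·m².
The weight acts at the center, a distance L/2 = 0.2995 m from the pivot; τ = Mg(L/2) cos 34° = 18.08 N·m.
α = τ/I = 18.08/0.8886 = 20.35 rad/s².
(Equivalently α = (3g/(2L)) cos 34° = 20.35 rad/s².)

α ≈ 20.3 rad/s²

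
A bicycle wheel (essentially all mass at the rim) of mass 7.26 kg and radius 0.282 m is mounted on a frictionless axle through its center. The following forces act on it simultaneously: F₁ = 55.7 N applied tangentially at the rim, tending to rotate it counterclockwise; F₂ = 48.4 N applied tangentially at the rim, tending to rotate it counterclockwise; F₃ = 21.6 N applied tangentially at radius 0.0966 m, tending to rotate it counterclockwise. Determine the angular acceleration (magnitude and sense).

α ≈ 54.5 rad/s², counterclockwise

I = MR² = (7.26)(0.282)² = 0.5773 kg·m².
Taking counterclockwise as positive: τ₁ = +(55.7)(0.282) = +15.71 N·m; τ₂ = +(48.4)(0.282) = +13.65 N·m; τ₃ = +(21.6)(0.0966) = +2.087 N·m.
Net torque τ = 31.44 N·m.
α = τ/I = 31.44/0.5773 = 54.46 rad/s².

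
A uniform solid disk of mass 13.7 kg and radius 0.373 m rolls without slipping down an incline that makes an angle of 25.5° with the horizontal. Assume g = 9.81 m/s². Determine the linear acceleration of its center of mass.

a ≈ 2.82 m/s²

Translation along the incline: Mg sinθ − f = Ma.
Rotation about the center: fR = Iα with I = ½MR². No-slip gives a = αR, so f = (I/R²)a = (1/2)M a.
Substituting: Mg sinθ = (1 + 0.5000)Ma, so a = g sinθ/(1 + 0.5000) = (9.81) sin 25.5° / 1.500 = 2.816 m/s².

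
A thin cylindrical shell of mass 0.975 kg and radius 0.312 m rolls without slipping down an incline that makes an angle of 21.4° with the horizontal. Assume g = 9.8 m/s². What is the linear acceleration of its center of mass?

a ≈ 1.79 m/s²

Translation along the incline: Mg sinθ − f = Ma.
Rotation about the center: fR = Iα with I = MR². No-slip gives a = αR, so f = (I/R²)a = M a.
Substituting: Mg sinθ = (1 + 1.000)Ma, so a = g sinθ/(1 + 1.000) = (9.8) sin 21.4° / 2.000 = 1.788 m/s².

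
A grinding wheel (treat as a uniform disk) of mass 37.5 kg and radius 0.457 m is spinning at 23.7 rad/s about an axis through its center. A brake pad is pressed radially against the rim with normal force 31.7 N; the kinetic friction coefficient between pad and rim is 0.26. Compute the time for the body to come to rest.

t ≈ 24.6 s

I = ½MR² = (1/2)(37.5)(0.457)² = 3.916 kg·m².
Friction force f = μN = (0.26)(31.7) = 8.242 N at the rim; torque magnitude τ = fR = 3.767 N·m, opposing ω.
|α| = τ/I = 3.767/3.916 = 0.9619 rad/s² (deceleration).
0 = ω₀ − |α|t ⇒ t = ω₀/|α| = 23.7/0.9619 = 24.64 s.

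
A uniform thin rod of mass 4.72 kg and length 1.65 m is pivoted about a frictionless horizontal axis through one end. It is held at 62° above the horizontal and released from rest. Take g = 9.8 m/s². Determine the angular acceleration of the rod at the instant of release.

About the pivot, I = (1/3)ML² = (1/3)(4.72)(1.65)² = 4.283 kg·m².
The weight acts at the center, a distance L/2 = 0.8250 m from the pivot; τ = Mg(L/2) cos 62° = 17.92 N·m.
α = τ/I = 17.92/4.283 = 4.183 rad/s².

α ≈ 4.18 rad/s²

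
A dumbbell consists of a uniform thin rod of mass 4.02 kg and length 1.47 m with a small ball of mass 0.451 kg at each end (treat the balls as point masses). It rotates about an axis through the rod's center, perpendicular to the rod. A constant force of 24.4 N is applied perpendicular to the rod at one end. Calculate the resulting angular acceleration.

α ≈ 14.8 rad/s²

I_rod = (1/12)ML² = (1/12)(4.02)(1.47)² = 0.7239 kg·m².
I_balls = 2·m·(L/2)² = 2(0.451)(0.7350)² = 0.4873 kg·m².
Total I = 1.211 kg·m².
τ = F·(L/2) = (24.4)(0.735) = 17.93 N·m.
α = τ/I = 17.93/1.211 = 14.81 rad/s².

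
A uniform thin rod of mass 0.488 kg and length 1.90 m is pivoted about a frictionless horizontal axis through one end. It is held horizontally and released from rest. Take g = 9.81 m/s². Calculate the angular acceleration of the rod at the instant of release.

α ≈ 7.74 rad/s²

About the pivot, I = (1/3)ML² = (1/3)(0.488)(1.90)² = 0.5872 kg·m².
The weight acts at the center, a distance L/2 = 0.9500 m from the pivot; τ = Mg(L/2) = 4.548 N·m.
α = τ/I = 4.548/0.5872 = 7.745 rad/s².
(Equivalently α = (3g/(2L)) = 7.745 rad/s².)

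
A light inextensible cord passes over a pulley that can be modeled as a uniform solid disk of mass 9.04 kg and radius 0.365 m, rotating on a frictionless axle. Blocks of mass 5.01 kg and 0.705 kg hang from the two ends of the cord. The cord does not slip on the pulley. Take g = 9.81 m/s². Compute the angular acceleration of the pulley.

I = ½MR² = (1/2)(9.04)(0.365)² = 0.6022 kg·m².
Heavier block: m₁g − T₁ = m₁a. Lighter block: T₂ − m₂g = m₂a.
Pulley: (T₁ − T₂)R = Iα = I(a/R), so T₁ − T₂ = (I/R²)a = (1/2)M_p a = 4.520·a.
Adding the three: (m₁ − m₂)g = (m₁ + m₂ + 4.520)a, so a = (5.01 − 0.705)(9.81)/(5.01 + 0.705 + 4.520) = 4.126 m/s².
α = a/R = 4.126/0.365 = 11.30 rad/s².

α ≈ 11.3 rad/s²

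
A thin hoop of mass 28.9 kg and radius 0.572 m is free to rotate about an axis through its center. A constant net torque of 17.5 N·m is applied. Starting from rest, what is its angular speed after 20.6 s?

I = MR² = (28.9)(0.572)² = 9.456 kg·m².
α = τ/I = 17.5/9.456 = 1.851 rad/s².
ω = ω₀ + αt = 0 + (1.851)(20.6) = 38.13 rad/s.

ω ≈ 38.1 rad/s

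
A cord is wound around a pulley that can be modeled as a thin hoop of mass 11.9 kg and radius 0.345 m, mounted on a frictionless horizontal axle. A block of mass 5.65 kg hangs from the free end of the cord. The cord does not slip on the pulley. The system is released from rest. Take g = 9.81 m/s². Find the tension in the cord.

T ≈ 37.6 N

I = MR² = (11.9)(0.345)² = 1.416 kg·m².
Block: mg − T = ma. Pulley: TR = Iα. No-slip: a = αR, so T = (I/R²)a = 11.90·a.
Then mg = (m + 11.90)a, so a = (5.65)(9.81)/(5.65 + 11.90) = 3.158 m/s².
T = 11.90·a = 37.58 N.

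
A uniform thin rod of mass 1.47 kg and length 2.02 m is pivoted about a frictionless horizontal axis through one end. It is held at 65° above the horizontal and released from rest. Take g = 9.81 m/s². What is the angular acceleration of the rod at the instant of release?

About the pivot, I = (1/3)ML² = (1/3)(1.47)(2.02)² = 1.999 kg·m².
The weight acts at the center, a distance L/2 = 1.010 m from the pivot; τ = Mg(L/2) cos 65° = 6.155 N·m.
α = τ/I = 6.155/1.999 = 3.079 rad/s².
(Equivalently α = (3g/(2L)) cos 65° = 3.079 rad/s².)

α ≈ 3.08 rad/s²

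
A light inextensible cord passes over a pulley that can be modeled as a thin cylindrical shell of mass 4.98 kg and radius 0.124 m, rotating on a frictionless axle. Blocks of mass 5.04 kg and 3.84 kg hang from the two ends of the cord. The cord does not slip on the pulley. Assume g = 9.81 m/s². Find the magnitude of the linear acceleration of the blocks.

a ≈ 0.849 m/s²

I = MR² = (4.98)(0.124)² = 0.07657 kg·m².
Heavier block: m₁g − T₁ = m₁a. Lighter block: T₂ − m₂g = m₂a.
Pulley: (T₁ − T₂)R = Iα = I(a/R), so T₁ − T₂ = (I/R²)a = 1·M_p a = 4.980·a.
Adding the three: (m₁ − m₂)g = (m₁ + m₂ + 4.980)a, so a = (5.04 − 3.84)(9.81)/(5.04 + 3.84 + 4.980) = 0.8494 m/s².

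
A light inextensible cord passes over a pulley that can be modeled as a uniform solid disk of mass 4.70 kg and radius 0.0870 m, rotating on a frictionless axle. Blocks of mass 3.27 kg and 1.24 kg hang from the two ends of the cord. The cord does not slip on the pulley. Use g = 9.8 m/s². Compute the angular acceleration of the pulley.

I = ½MR² = (1/2)(4.70)(0.0870)² = 0.01779 kg·m².
Heavier block: m₁g − T₁ = m₁a. Lighter block: T₂ − m₂g = m₂a.
Pulley: (T₁ − T₂)R = Iα = I(a/R), so T₁ − T₂ = (I/R²)a = (1/2)M_p a = 2.350·a.
Adding the three: (m₁ − m₂)g = (m₁ + m₂ + 2.350)a, so a = (3.27 − 1.24)(9.8)/(3.27 + 1.24 + 2.350) = 2.900 m/s².
α = a/R = 2.900/0.0870 = 33.33 rad/s².

α ≈ 33.3 rad/s²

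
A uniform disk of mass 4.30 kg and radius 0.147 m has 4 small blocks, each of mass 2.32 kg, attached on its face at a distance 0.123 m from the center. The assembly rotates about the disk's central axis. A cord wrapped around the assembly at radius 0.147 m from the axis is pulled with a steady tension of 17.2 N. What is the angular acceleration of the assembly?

α ≈ 13.5 rad/s²

I_disk = ½MR² = ½(4.30)(0.147)² = 0.04646 kg·m².
I_blocks = 4·m·r² = 4(2.32)(0.123)² = 0.1404 kg·m².
Total I = 0.1869 kg·m².
τ = F r = (17.2)(0.147) = 2.528 N·m.
α = τ/I = 2.528/0.1869 = 13.53 rad/s².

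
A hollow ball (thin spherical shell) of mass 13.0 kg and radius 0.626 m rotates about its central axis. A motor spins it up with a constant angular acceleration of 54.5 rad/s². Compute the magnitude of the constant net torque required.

τ ≈ 185 N·m

I = (2/3)MR² = (2/3)(13.0)(0.626)² = 3.396 kg·m².
τ = Iα = (3.396)(54.50) = 185.1 N·m.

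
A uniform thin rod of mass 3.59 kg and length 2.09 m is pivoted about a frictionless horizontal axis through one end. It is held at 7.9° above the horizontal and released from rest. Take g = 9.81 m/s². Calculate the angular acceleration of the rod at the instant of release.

α ≈ 6.97 rad/s²

About the pivot, I = (1/3)ML² = (1/3)(3.59)(2.09)² = 5.227 kg·m².
The weight acts at the center, a distance L/2 = 1.045 m from the pivot; τ = Mg(L/2) cos 7.9° = 36.45 N·m.
α = τ/I = 36.45/5.227 = 6.974 rad/s².
(Equivalently α = (3g/(2L)) cos 7.9° = 6.974 rad/s².)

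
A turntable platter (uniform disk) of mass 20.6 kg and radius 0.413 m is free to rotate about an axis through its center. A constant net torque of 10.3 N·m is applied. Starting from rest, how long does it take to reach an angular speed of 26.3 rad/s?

I = ½MR² = (1/2)(20.6)(0.413)² = 1.757 kg·m².
α = τ/I = 10.3/1.757 = 5.863 rad/s².
ω = αt ⇒ t = ω/α = 26.3/5.863 = 4.486 s.

t ≈ 4.49 s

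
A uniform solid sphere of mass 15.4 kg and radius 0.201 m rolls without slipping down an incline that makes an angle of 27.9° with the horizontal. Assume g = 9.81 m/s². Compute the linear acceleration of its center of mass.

Translation along the incline: Mg sinθ − f = Ma.
Rotation about the center: fR = Iα with I = (2/5)MR². No-slip gives a = αR, so f = (I/R²)a = (2/5)M a.
Substituting: Mg sinθ = (1 + 0.4000)Ma, so a = g sinθ/(1 + 0.4000) = (9.81) sin 27.9° / 1.400 = 3.279 m/s².

a ≈ 3.28 m/s²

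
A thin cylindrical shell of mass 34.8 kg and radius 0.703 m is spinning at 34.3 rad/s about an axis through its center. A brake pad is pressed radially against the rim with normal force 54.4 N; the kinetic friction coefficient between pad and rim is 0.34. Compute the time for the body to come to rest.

t ≈ 45.4 s

I = MR² = (34.8)(0.703)² = 17.20 kg·m².
Friction force f = μN = (0.34)(54.4) = 18.50 N at the rim; torque magnitude τ = fR = 13.00 N·m, opposing ω.
|α| = τ/I = 13.00/17.20 = 0.7560 rad/s² (deceleration).
0 = ω₀ − |α|t ⇒ t = ω₀/|α| = 34.3/0.7560 = 45.37 s.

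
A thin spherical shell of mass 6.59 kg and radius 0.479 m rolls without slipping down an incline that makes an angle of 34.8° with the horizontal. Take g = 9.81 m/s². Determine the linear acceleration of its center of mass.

Translation along the incline: Mg sinθ − f = Ma.
Rotation about the center: fR = Iα with I = (2/3)MR². No-slip gives a = αR, so f = (I/R²)a = (2/3)M a.
Substituting: Mg sinθ = (1 + 0.6667)Ma, so a = g sinθ/(1 + 0.6667) = (9.81) sin 34.8° / 1.667 = 3.359 m/s².

a ≈ 3.36 m/s²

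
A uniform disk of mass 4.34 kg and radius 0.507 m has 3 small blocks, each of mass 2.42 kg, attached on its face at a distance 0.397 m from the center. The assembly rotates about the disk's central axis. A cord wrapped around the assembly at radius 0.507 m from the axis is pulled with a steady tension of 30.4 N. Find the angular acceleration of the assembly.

α ≈ 9.06 rad/s²

I_disk = ½MR² = ½(4.34)(0.507)² = 0.5578 kg·m².
I_blocks = 3·m·r² = 3(2.42)(0.397)² = 1.144 kg·m².
Total I = 1.702 kg·m².
τ = F r = (30.4)(0.507) = 15.41 N·m.
α = τ/I = 15.41/1.702 = 9.055 rad/s².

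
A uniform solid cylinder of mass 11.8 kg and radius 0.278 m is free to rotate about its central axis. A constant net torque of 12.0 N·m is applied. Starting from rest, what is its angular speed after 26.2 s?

I = ½MR² = (1/2)(11.8)(0.278)² = 0.4560 kg·m².
α = τ/I = 12.0/0.4560 = 26.32 rad/s².
ω = ω₀ + αt = 0 + (26.32)(26.2) = 689.5 rad/s.

ω ≈ 690 rad/s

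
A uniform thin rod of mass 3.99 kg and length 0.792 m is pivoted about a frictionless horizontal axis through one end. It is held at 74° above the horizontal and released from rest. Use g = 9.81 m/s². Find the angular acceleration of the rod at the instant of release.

About the pivot, I = (1/3)ML² = (1/3)(3.99)(0.792)² = 0.8343 kg·m².
The weight acts at the center, a distance L/2 = 0.3960 m from the pivot; τ = Mg(L/2) cos 74° = 4.272 N·m.
α = τ/I = 4.272/0.8343 = 5.121 rad/s².

α ≈ 5.12 rad/s²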